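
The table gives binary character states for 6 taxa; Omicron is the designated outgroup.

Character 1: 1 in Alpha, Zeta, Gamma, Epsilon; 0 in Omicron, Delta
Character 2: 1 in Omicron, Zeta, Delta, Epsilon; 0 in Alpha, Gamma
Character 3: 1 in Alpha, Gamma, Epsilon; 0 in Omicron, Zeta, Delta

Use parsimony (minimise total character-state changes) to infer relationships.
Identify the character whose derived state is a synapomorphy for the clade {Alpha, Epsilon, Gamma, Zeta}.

Character 1

Character polarity is set by the outgroup: the derived state is whichever differs from the outgroup's state, so for Character 2 the derived state is '0', and for the remaining characters it is '1'.
Character 1 (derived state '1') is shared by Alpha, Epsilon, Gamma, and Zeta — a synapomorphy uniting that clade.
Character 2: derived state '0' in Alpha and Gamma only — synapomorphy for {Alpha, Gamma}.
Character 3 (derived state '1') is shared by Alpha, Epsilon, and Gamma — a synapomorphy uniting that clade.
Most parsimonious ingroup topology: ((Zeta,((Alpha,Gamma),Epsilon)),Delta).
The clade {Alpha, Epsilon, Gamma, Zeta} is supported by Character 1: its derived state '1' occurs in exactly those taxa and in no other taxon (including the outgroup).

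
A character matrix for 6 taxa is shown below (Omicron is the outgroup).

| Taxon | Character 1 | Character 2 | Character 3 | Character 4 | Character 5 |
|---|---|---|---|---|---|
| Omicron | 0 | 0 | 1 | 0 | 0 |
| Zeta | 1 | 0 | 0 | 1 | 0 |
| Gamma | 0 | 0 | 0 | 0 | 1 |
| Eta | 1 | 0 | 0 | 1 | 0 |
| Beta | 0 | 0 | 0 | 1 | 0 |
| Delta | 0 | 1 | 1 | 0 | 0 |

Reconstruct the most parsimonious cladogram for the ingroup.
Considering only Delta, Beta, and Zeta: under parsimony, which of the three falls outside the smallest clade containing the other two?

Character polarity is set by the outgroup: the derived state is whichever differs from the outgroup's state, so for Character 3 the derived state is '0', and for the remaining characters it is '1'.
Character 1 (derived state '1') is shared by Eta and Zeta — a synapomorphy uniting that clade.
Character 2: derived state '1' in Delta only — an autapomorphy, so it tells us nothing about relationships among taxa.
Character 3: derived state '0' in Beta, Eta, Gamma, and Zeta only — synapomorphy for {Beta, Eta, Gamma, Zeta}.
Only Beta, Eta, and Zeta show the derived state '1' for Character 4, supporting them as a clade.
Character 5: derived state '1' in Gamma only — an autapomorphy, so it tells us nothing about relationships among taxa.
Most parsimonious ingroup topology: ((((Zeta,Eta),Beta),Gamma),Delta).
Zeta and Beta share a more recent common ancestor with each other than either does with Delta, so Delta is the least closely related of the three.

Delta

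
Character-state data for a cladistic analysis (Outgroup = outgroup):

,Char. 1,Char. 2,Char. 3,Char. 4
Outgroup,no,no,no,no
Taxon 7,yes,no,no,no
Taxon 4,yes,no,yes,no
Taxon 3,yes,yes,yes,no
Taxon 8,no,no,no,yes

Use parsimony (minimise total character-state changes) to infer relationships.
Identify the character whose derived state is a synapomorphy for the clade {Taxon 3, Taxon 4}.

Char. 3

The outgroup has state 'no' for every character, so 'yes' is the derived state throughout.
Char. 1 (derived state 'yes') is shared by Taxon 3, Taxon 4, and Taxon 7 — a synapomorphy uniting that clade.
Char. 2: derived state 'yes' in Taxon 3 only — an autapomorphy, so it tells us nothing about relationships among taxa.
Only Taxon 3 and Taxon 4 show the derived state 'yes' for Char. 3, supporting them as a clade.
Char. 4: derived state 'yes' in Taxon 8 only — an autapomorphy, so it tells us nothing about relationships among taxa.
Most parsimonious ingroup topology: ((Taxon 7,(Taxon 4,Taxon 3)),Taxon 8).
The clade {Taxon 3, Taxon 4} is supported by Char. 3: its derived state 'yes' occurs in exactly those taxa and in no other taxon (including the outgroup).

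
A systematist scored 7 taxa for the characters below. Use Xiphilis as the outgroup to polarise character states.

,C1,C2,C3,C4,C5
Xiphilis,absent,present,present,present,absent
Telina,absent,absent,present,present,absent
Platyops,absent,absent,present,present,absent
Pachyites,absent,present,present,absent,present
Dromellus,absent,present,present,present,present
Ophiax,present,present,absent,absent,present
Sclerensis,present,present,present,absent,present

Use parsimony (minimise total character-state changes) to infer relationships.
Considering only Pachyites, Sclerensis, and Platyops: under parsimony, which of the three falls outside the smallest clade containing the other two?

Platyops

Character polarity is set by the outgroup: the derived state is whichever differs from the outgroup's state, so for C2, C3, C4 the derived state is 'absent', and for the remaining characters it is 'present'.
C1: derived state 'present' in Ophiax and Sclerensis only — synapomorphy for {Ophiax, Sclerensis}.
C2: derived state 'absent' in Platyops and Telina only — synapomorphy for {Platyops, Telina}.
C3 (derived state 'absent') is unique to Ophiax (autapomorphy; uninformative for grouping).
C4 (derived state 'absent') is shared by Ophiax, Pachyites, and Sclerensis — a synapomorphy uniting that clade.
C5 (derived state 'present') is shared by Dromellus, Ophiax, Pachyites, and Sclerensis — a synapomorphy uniting that clade.
Most parsimonious ingroup topology: ((Telina,Platyops),((Pachyites,(Ophiax,Sclerensis)),Dromellus)).
Pachyites and Sclerensis share a more recent common ancestor with each other than either does with Platyops, so Platyops is the least closely related of the three.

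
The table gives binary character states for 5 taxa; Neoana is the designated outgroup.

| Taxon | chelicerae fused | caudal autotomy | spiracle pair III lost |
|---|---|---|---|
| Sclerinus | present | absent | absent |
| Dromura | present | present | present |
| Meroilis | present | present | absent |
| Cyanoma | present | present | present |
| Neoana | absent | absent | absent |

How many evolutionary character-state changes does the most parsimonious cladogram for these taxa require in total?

The outgroup has state 'absent' for every character, so 'present' is the derived state throughout.
All ingroup taxa share the derived state 'present' for chelicerae fused; it defines the ingroup but does not resolve relationships within it.
caudal autotomy (derived state 'present') is shared by Cyanoma, Dromura, and Meroilis — a synapomorphy uniting that clade.
spiracle pair III lost (derived state 'present') is shared by Cyanoma and Dromura — a synapomorphy uniting that clade.
Most parsimonious ingroup topology: (Sclerinus,((Cyanoma,Dromura),Meroilis)).
Changes per character on this tree: chelicerae fused: 1; caudal autotomy: 1; spiracle pair III lost: 1.
Total = 3.

3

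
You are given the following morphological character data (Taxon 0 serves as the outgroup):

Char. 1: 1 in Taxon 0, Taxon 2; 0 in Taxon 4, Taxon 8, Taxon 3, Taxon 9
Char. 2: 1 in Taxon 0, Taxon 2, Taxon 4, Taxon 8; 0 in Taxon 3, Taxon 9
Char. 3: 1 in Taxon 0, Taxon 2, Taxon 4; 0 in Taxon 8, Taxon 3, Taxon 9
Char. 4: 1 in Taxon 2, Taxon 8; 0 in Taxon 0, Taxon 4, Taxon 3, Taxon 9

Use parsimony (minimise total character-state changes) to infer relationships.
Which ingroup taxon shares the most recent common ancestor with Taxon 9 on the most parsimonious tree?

Character polarity is set by the outgroup: the derived state is whichever differs from the outgroup's state, so for Char. 1, Char. 2, Char. 3 the derived state is '0', and for the remaining characters it is '1'.
Char. 1: derived state '0' in Taxon 3, Taxon 4, Taxon 8, and Taxon 9 only — synapomorphy for {Taxon 3, Taxon 4, Taxon 8, Taxon 9}.
Only Taxon 3 and Taxon 9 show the derived state '0' for Char. 2, supporting them as a clade.
Char. 3: derived state '0' in Taxon 3, Taxon 8, and Taxon 9 only — synapomorphy for {Taxon 3, Taxon 8, Taxon 9}.
Char. 4 (state '1') occurs in Taxon 2 and Taxon 8 but conflicts with the nesting implied by the other characters — most parsimoniously interpreted as homoplasy.
Most parsimonious ingroup topology: ((((Taxon 9,Taxon 3),Taxon 8),Taxon 4),Taxon 2).
Taxon 9 and Taxon 3 form a cherry on this tree, so they are sister taxa.

Taxon 3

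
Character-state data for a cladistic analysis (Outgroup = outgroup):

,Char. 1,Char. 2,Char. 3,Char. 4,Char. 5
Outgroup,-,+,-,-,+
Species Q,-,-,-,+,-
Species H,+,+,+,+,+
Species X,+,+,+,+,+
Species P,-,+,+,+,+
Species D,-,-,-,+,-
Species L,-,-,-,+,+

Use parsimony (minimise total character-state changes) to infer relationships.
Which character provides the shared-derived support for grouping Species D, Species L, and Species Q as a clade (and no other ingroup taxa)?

Character polarity is set by the outgroup: the derived state is whichever differs from the outgroup's state, so for Char. 2, Char. 5 the derived state is '-', and for the remaining characters it is '+'.
Char. 1: derived state '+' in Species H and Species X only — synapomorphy for {Species H, Species X}.
Char. 2: derived state '-' in Species D, Species L, and Species Q only — synapomorphy for {Species D, Species L, Species Q}.
Char. 3: derived state '+' in Species H, Species P, and Species X only — synapomorphy for {Species H, Species P, Species X}.
Char. 4 (derived state '+') is shared by all ingroup taxa — unites the whole ingroup.
Char. 5 (derived state '-') is shared by Species D and Species Q — a synapomorphy uniting that clade.
Most parsimonious ingroup topology: (((Species Q,Species D),Species L),((Species H,Species X),Species P)).
The clade {Species D, Species L, Species Q} is supported by Char. 2: its derived state '-' occurs in exactly those taxa and in no other taxon (including the outgroup).

Char. 2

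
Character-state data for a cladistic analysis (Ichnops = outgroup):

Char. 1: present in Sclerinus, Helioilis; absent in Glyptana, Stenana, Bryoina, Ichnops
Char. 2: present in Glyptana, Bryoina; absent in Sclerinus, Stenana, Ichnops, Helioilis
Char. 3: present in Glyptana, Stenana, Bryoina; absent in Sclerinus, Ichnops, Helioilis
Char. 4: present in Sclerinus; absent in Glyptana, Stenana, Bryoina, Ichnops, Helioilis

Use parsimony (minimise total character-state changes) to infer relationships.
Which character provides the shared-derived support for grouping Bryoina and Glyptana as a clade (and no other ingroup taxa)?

The outgroup has state 'absent' for every character, so 'present' is the derived state throughout.
Char. 1 (derived state 'present') is shared by Helioilis and Sclerinus — a synapomorphy uniting that clade.
Char. 2 (derived state 'present') is shared by Bryoina and Glyptana — a synapomorphy uniting that clade.
Only Bryoina, Glyptana, and Stenana show the derived state 'present' for Char. 3, supporting them as a clade.
Char. 4 (derived state 'present') is unique to Sclerinus (autapomorphy; uninformative for grouping).
Most parsimonious ingroup topology: (((Glyptana,Bryoina),Stenana),(Helioilis,Sclerinus)).
The clade {Bryoina, Glyptana} is supported by Char. 2: its derived state 'present' occurs in exactly those taxa and in no other taxon (including the outgroup).

Char. 2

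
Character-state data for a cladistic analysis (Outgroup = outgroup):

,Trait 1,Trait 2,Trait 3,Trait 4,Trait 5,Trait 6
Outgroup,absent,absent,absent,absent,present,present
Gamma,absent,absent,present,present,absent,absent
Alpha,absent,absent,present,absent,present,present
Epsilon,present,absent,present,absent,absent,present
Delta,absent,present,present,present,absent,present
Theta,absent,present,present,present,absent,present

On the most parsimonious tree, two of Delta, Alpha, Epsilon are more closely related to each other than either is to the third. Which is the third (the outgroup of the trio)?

Character polarity is set by the outgroup: the derived state is whichever differs from the outgroup's state, so for Trait 5, Trait 6 the derived state is 'absent', and for the remaining characters it is 'present'.
Trait 1 (derived state 'present') is unique to Epsilon (autapomorphy; uninformative for grouping).
Trait 2: derived state 'present' in Delta and Theta only — synapomorphy for {Delta, Theta}.
Trait 3 (derived state 'present') is shared by all ingroup taxa — unites the whole ingroup.
Only Delta, Gamma, and Theta show the derived state 'present' for Trait 4, supporting them as a clade.
Only Delta, Epsilon, Gamma, and Theta show the derived state 'absent' for Trait 5, supporting them as a clade.
Trait 6 (derived state 'absent') is unique to Gamma (autapomorphy; uninformative for grouping).
Most parsimonious ingroup topology: (((Gamma,(Delta,Theta)),Epsilon),Alpha).
Delta and Epsilon share a more recent common ancestor with each other than either does with Alpha, so Alpha is the least closely related of the three.

Alpha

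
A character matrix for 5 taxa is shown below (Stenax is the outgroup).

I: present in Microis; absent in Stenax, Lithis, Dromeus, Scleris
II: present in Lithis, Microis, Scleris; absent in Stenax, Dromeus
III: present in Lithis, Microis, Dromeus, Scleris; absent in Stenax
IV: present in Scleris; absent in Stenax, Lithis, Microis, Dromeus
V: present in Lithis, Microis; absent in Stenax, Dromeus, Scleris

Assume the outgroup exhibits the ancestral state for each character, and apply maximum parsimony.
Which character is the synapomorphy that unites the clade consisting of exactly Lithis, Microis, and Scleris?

II

The outgroup has state 'absent' for every character, so 'present' is the derived state throughout.
I (derived state 'present') is unique to Microis (autapomorphy; uninformative for grouping).
Only Lithis, Microis, and Scleris show the derived state 'present' for II, supporting them as a clade.
III (derived state 'present') is shared by all ingroup taxa — unites the whole ingroup.
IV: derived state 'present' in Scleris only — an autapomorphy, so it tells us nothing about relationships among taxa.
V: derived state 'present' in Lithis and Microis only — synapomorphy for {Lithis, Microis}.
Most parsimonious ingroup topology: (((Lithis,Microis),Scleris),Dromeus).
The clade {Lithis, Microis, Scleris} is supported by II: its derived state 'present' occurs in exactly those taxa and in no other taxon (including the outgroup).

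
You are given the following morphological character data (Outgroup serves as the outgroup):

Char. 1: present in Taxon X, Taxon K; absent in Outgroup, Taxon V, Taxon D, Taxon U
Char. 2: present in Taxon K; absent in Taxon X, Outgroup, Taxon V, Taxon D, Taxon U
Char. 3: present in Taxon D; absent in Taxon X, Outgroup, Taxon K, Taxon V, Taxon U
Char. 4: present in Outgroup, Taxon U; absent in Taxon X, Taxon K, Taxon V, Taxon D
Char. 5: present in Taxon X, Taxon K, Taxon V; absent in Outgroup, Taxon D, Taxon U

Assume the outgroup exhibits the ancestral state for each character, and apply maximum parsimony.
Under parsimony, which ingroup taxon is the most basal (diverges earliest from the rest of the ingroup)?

Character polarity is set by the outgroup: the derived state is whichever differs from the outgroup's state, so for Char. 4 the derived state is 'absent', and for the remaining characters it is 'present'.
Char. 1: derived state 'present' in Taxon K and Taxon X only — synapomorphy for {Taxon K, Taxon X}.
Char. 2 (derived state 'present') is unique to Taxon K (autapomorphy; uninformative for grouping).
Char. 3: derived state 'present' in Taxon D only — an autapomorphy, so it tells us nothing about relationships among taxa.
Char. 4 (derived state 'absent') is shared by Taxon D, Taxon K, Taxon V, and Taxon X — a synapomorphy uniting that clade.
Only Taxon K, Taxon V, and Taxon X show the derived state 'present' for Char. 5, supporting them as a clade.
Most parsimonious ingroup topology: (Taxon U,(((Taxon X,Taxon K),Taxon V),Taxon D)).
Taxon U is sister to the clade containing all other ingroup taxa, so it is the earliest-diverging (most basal) ingroup lineage.

Taxon U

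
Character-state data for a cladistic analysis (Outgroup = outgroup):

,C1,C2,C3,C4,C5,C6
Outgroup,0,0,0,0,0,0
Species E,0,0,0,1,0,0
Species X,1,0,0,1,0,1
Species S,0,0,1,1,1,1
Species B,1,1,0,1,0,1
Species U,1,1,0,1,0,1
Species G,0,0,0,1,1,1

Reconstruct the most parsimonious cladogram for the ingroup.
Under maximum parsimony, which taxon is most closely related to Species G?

Species S

The outgroup has state '0' for every character, so '1' is the derived state throughout.
C1: derived state '1' in Species B, Species U, and Species X only — synapomorphy for {Species B, Species U, Species X}.
Only Species B and Species U show the derived state '1' for C2, supporting them as a clade.
C3: derived state '1' in Species S only — an autapomorphy, so it tells us nothing about relationships among taxa.
C4 (derived state '1') is shared by all ingroup taxa — unites the whole ingroup.
C5: derived state '1' in Species G and Species S only — synapomorphy for {Species G, Species S}.
C6 (derived state '1') is shared by Species B, Species G, Species S, Species U, and Species X — a synapomorphy uniting that clade.
Most parsimonious ingroup topology: (Species E,((Species X,(Species B,Species U)),(Species S,Species G))).
Species G and Species S form a cherry on this tree, so they are sister taxa.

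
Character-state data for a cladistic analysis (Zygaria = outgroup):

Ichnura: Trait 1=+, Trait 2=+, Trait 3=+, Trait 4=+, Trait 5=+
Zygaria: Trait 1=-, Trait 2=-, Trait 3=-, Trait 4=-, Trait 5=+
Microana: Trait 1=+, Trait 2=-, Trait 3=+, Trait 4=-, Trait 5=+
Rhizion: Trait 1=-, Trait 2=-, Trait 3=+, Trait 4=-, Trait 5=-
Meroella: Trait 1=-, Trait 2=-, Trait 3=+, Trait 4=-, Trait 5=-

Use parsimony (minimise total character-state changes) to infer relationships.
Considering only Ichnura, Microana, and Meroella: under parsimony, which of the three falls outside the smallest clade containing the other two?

Character polarity is set by the outgroup: the derived state is whichever differs from the outgroup's state, so for Trait 5 the derived state is '-', and for the remaining characters it is '+'.
Only Ichnura and Microana show the derived state '+' for Trait 1, supporting them as a clade.
Trait 2 (derived state '+') is unique to Ichnura (autapomorphy; uninformative for grouping).
Trait 3 (derived state '+') is shared by all ingroup taxa — unites the whole ingroup.
Trait 4 (derived state '+') is unique to Ichnura (autapomorphy; uninformative for grouping).
Trait 5: derived state '-' in Meroella and Rhizion only — synapomorphy for {Meroella, Rhizion}.
Most parsimonious ingroup topology: ((Microana,Ichnura),(Rhizion,Meroella)).
Microana and Ichnura share a more recent common ancestor with each other than either does with Meroella, so Meroella is the least closely related of the three.

Meroella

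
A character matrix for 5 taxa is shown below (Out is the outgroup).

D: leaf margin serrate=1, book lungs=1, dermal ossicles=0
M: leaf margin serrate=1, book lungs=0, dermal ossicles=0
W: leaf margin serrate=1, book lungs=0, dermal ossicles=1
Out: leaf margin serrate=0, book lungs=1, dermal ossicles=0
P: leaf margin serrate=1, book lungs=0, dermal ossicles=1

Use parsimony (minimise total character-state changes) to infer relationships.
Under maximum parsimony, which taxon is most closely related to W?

P

Character polarity is set by the outgroup: the derived state is whichever differs from the outgroup's state, so for book lungs the derived state is '0', and for the remaining characters it is '1'.
leaf margin serrate (derived state '1') is shared by all ingroup taxa — unites the whole ingroup.
Only M, P, and W show the derived state '0' for book lungs, supporting them as a clade.
dermal ossicles (derived state '1') is shared by P and W — a synapomorphy uniting that clade.
Most parsimonious ingroup topology: (((P,W),M),D).
W and P form a cherry on this tree, so they are sister taxa.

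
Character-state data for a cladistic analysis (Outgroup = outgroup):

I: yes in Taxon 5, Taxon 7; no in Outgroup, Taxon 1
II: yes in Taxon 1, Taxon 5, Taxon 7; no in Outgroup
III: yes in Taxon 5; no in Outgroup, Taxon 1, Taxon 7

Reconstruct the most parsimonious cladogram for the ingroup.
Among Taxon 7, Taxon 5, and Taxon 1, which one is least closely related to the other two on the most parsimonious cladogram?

Taxon 1

The outgroup has state 'no' for every character, so 'yes' is the derived state throughout.
I (derived state 'yes') is shared by Taxon 5 and Taxon 7 — a synapomorphy uniting that clade.
II (derived state 'yes') is shared by all ingroup taxa — unites the whole ingroup.
III: derived state 'yes' in Taxon 5 only — an autapomorphy, so it tells us nothing about relationships among taxa.
Most parsimonious ingroup topology: (Taxon 1,(Taxon 5,Taxon 7)).
Taxon 7 and Taxon 5 share a more recent common ancestor with each other than either does with Taxon 1, so Taxon 1 is the least closely related of the three.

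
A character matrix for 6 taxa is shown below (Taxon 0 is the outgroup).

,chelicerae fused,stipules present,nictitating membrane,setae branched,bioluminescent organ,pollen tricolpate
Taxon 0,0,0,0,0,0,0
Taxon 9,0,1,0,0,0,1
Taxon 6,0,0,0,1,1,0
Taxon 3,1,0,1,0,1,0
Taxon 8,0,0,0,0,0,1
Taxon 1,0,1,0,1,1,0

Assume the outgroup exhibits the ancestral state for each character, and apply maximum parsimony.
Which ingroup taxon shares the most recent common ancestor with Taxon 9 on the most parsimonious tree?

Taxon 8

The outgroup has state '0' for every character, so '1' is the derived state throughout.
chelicerae fused (derived state '1') is unique to Taxon 3 (autapomorphy; uninformative for grouping).
stipules present (state '1') occurs in Taxon 1 and Taxon 9 but conflicts with the nesting implied by the other characters — most parsimoniously interpreted as homoplasy.
nictitating membrane: derived state '1' in Taxon 3 only — an autapomorphy, so it tells us nothing about relationships among taxa.
setae branched: derived state '1' in Taxon 1 and Taxon 6 only — synapomorphy for {Taxon 1, Taxon 6}.
bioluminescent organ (derived state '1') is shared by Taxon 1, Taxon 3, and Taxon 6 — a synapomorphy uniting that clade.
pollen tricolpate (derived state '1') is shared by Taxon 8 and Taxon 9 — a synapomorphy uniting that clade.
Most parsimonious ingroup topology: ((Taxon 9,Taxon 8),((Taxon 6,Taxon 1),Taxon 3)).
Taxon 9 and Taxon 8 form a cherry on this tree, so they are sister taxa.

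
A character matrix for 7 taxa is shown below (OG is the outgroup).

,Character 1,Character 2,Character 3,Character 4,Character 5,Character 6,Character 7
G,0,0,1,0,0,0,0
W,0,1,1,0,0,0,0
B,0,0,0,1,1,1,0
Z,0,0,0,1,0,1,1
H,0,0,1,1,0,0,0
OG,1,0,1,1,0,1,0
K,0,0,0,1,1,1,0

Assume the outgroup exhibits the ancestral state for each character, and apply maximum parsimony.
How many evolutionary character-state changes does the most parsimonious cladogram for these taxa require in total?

7

Character polarity is set by the outgroup: the derived state is whichever differs from the outgroup's state, so for Character 1, Character 3, Character 4, Character 6 the derived state is '0', and for the remaining characters it is '1'.
Character 1 (derived state '0') is shared by all ingroup taxa — unites the whole ingroup.
Character 2 (derived state '1') is unique to W (autapomorphy; uninformative for grouping).
Only B, K, and Z show the derived state '0' for Character 3, supporting them as a clade.
Character 4 (derived state '0') is shared by G and W — a synapomorphy uniting that clade.
Character 5: derived state '1' in B and K only — synapomorphy for {B, K}.
Character 6: derived state '0' in G, H, and W only — synapomorphy for {G, H, W}.
Character 7 (derived state '1') is unique to Z (autapomorphy; uninformative for grouping).
Most parsimonious ingroup topology: ((Z,(B,K)),((W,G),H)).
Changes per character on this tree: Character 1: 1; Character 2: 1; Character 3: 1; Character 4: 1; Character 5: 1; Character 6: 1; Character 7: 1.
Total = 7.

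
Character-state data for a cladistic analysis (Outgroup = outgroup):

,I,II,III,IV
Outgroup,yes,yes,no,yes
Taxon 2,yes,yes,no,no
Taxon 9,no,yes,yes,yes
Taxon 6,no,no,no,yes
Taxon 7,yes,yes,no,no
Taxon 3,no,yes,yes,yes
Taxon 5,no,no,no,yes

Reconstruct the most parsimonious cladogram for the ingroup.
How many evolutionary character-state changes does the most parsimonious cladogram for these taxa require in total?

Character polarity is set by the outgroup: the derived state is whichever differs from the outgroup's state, so for I, II, IV the derived state is 'no', and for the remaining characters it is 'yes'.
Only Taxon 3, Taxon 5, Taxon 6, and Taxon 9 show the derived state 'no' for I, supporting them as a clade.
Only Taxon 5 and Taxon 6 show the derived state 'no' for II, supporting them as a clade.
III (derived state 'yes') is shared by Taxon 3 and Taxon 9 — a synapomorphy uniting that clade.
IV (derived state 'no') is shared by Taxon 2 and Taxon 7 — a synapomorphy uniting that clade.
Most parsimonious ingroup topology: ((Taxon 2,Taxon 7),((Taxon 9,Taxon 3),(Taxon 6,Taxon 5))).
Changes per character on this tree: I: 1; II: 1; III: 1; IV: 1.
Total = 4.

4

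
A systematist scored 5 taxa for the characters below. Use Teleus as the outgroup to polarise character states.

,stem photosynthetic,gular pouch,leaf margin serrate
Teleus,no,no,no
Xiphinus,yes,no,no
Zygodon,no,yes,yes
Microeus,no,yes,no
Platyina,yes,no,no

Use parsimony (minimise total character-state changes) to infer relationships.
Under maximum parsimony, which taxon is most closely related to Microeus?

The outgroup has state 'no' for every character, so 'yes' is the derived state throughout.
stem photosynthetic (derived state 'yes') is shared by Platyina and Xiphinus — a synapomorphy uniting that clade.
gular pouch: derived state 'yes' in Microeus and Zygodon only — synapomorphy for {Microeus, Zygodon}.
leaf margin serrate (derived state 'yes') is unique to Zygodon (autapomorphy; uninformative for grouping).
Most parsimonious ingroup topology: ((Xiphinus,Platyina),(Zygodon,Microeus)).
Microeus and Zygodon form a cherry on this tree, so they are sister taxa.

Zygodon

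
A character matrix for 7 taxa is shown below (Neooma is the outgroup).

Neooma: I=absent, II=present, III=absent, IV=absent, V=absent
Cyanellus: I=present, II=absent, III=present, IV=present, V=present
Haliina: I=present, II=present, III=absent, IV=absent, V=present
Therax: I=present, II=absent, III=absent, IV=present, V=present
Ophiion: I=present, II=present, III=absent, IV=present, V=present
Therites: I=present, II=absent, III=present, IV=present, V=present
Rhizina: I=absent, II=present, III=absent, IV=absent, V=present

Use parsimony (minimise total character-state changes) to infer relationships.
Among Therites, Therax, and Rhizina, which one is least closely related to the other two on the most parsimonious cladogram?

Rhizina

Character polarity is set by the outgroup: the derived state is whichever differs from the outgroup's state, so for II the derived state is 'absent', and for the remaining characters it is 'present'.
Only Cyanellus, Haliina, Ophiion, Therax, and Therites show the derived state 'present' for I, supporting them as a clade.
Only Cyanellus, Therax, and Therites show the derived state 'absent' for II, supporting them as a clade.
Only Cyanellus and Therites show the derived state 'present' for III, supporting them as a clade.
Only Cyanellus, Ophiion, Therax, and Therites show the derived state 'present' for IV, supporting them as a clade.
V (derived state 'present') is shared by all ingroup taxa — unites the whole ingroup.
Most parsimonious ingroup topology: (((((Cyanellus,Therites),Therax),Ophiion),Haliina),Rhizina).
Therax and Therites share a more recent common ancestor with each other than either does with Rhizina, so Rhizina is the least closely related of the three.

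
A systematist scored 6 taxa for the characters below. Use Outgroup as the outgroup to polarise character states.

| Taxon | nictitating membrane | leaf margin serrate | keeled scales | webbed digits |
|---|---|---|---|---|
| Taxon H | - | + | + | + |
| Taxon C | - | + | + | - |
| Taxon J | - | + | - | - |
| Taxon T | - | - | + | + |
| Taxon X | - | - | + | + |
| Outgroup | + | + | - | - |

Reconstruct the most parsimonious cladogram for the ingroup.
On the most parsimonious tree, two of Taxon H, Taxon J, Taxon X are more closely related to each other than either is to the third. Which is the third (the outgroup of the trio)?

Taxon J

Character polarity is set by the outgroup: the derived state is whichever differs from the outgroup's state, so for nictitating membrane, leaf margin serrate the derived state is '-', and for the remaining characters it is '+'.
All ingroup taxa share the derived state '-' for nictitating membrane; it defines the ingroup but does not resolve relationships within it.
leaf margin serrate (derived state '-') is shared by Taxon T and Taxon X — a synapomorphy uniting that clade.
Only Taxon C, Taxon H, Taxon T, and Taxon X show the derived state '+' for keeled scales, supporting them as a clade.
Only Taxon H, Taxon T, and Taxon X show the derived state '+' for webbed digits, supporting them as a clade.
Most parsimonious ingroup topology: ((((Taxon T,Taxon X),Taxon H),Taxon C),Taxon J).
Taxon H and Taxon X share a more recent common ancestor with each other than either does with Taxon J, so Taxon J is the least closely related of the three.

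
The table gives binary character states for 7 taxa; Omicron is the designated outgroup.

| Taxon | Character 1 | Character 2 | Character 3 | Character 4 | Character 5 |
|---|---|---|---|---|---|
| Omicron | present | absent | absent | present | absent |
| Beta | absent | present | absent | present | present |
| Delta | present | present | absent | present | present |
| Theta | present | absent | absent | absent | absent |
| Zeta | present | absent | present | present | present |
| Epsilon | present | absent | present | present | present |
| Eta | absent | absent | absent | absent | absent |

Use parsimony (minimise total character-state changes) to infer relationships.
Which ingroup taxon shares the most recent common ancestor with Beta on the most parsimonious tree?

Delta

Character polarity is set by the outgroup: the derived state is whichever differs from the outgroup's state, so for Character 1, Character 4 the derived state is 'absent', and for the remaining characters it is 'present'.
Character 1 (state 'absent') occurs in Beta and Eta but conflicts with the nesting implied by the other characters — most parsimoniously interpreted as homoplasy.
Character 2 (derived state 'present') is shared by Beta and Delta — a synapomorphy uniting that clade.
Only Epsilon and Zeta show the derived state 'present' for Character 3, supporting them as a clade.
Character 4 (derived state 'absent') is shared by Eta and Theta — a synapomorphy uniting that clade.
Character 5: derived state 'present' in Beta, Delta, Epsilon, and Zeta only — synapomorphy for {Beta, Delta, Epsilon, Zeta}.
Most parsimonious ingroup topology: (((Beta,Delta),(Zeta,Epsilon)),(Theta,Eta)).
Beta and Delta form a cherry on this tree, so they are sister taxa.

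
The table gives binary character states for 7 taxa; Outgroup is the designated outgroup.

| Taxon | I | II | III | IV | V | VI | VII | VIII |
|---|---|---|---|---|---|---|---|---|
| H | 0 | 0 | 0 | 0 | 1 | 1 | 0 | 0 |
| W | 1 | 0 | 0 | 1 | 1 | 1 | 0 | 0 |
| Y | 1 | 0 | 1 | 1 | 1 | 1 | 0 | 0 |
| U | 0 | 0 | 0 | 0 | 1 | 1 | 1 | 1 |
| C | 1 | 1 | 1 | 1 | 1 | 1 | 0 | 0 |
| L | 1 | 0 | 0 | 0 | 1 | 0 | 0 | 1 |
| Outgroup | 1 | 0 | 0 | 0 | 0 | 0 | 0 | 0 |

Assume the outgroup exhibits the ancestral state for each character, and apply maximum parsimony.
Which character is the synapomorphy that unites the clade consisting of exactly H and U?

Character polarity is set by the outgroup: the derived state is whichever differs from the outgroup's state, so for I the derived state is '0', and for the remaining characters it is '1'.
Only H and U show the derived state '0' for I, supporting them as a clade.
II: derived state '1' in C only — an autapomorphy, so it tells us nothing about relationships among taxa.
III: derived state '1' in C and Y only — synapomorphy for {C, Y}.
Only C, W, and Y show the derived state '1' for IV, supporting them as a clade.
V (derived state '1') is shared by all ingroup taxa — unites the whole ingroup.
Only C, H, U, W, and Y show the derived state '1' for VI, supporting them as a clade.
VII (derived state '1') is unique to U (autapomorphy; uninformative for grouping).
VIII (state '1') occurs in L and U but conflicts with the nesting implied by the other characters — most parsimoniously interpreted as homoplasy.
Most parsimonious ingroup topology: ((((C,Y),W),(U,H)),L).
The clade {H, U} is supported by I: its derived state '0' occurs in exactly those taxa and in no other taxon (including the outgroup).

I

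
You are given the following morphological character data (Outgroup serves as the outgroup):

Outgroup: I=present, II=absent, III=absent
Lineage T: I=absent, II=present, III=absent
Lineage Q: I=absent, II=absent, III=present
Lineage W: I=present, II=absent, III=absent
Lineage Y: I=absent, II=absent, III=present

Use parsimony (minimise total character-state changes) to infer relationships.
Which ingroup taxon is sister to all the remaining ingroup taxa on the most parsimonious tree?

Character polarity is set by the outgroup: the derived state is whichever differs from the outgroup's state, so for I the derived state is 'absent', and for the remaining characters it is 'present'.
I: derived state 'absent' in Lineage Q, Lineage T, and Lineage Y only — synapomorphy for {Lineage Q, Lineage T, Lineage Y}.
II (derived state 'present') is unique to Lineage T (autapomorphy; uninformative for grouping).
Only Lineage Q and Lineage Y show the derived state 'present' for III, supporting them as a clade.
Most parsimonious ingroup topology: ((Lineage T,(Lineage Q,Lineage Y)),Lineage W).
Lineage W is sister to the clade containing all other ingroup taxa, so it is the earliest-diverging (most basal) ingroup lineage.

Lineage W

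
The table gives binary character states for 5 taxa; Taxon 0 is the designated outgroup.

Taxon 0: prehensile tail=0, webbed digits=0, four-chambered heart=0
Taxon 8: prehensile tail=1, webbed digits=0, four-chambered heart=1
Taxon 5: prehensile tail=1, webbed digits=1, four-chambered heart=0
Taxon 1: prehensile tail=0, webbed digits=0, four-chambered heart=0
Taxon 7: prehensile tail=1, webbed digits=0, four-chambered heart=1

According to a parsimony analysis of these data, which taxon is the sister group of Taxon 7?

Taxon 8

The outgroup has state '0' for every character, so '1' is the derived state throughout.
prehensile tail (derived state '1') is shared by Taxon 5, Taxon 7, and Taxon 8 — a synapomorphy uniting that clade.
webbed digits: derived state '1' in Taxon 5 only — an autapomorphy, so it tells us nothing about relationships among taxa.
four-chambered heart (derived state '1') is shared by Taxon 7 and Taxon 8 — a synapomorphy uniting that clade.
Most parsimonious ingroup topology: (((Taxon 7,Taxon 8),Taxon 5),Taxon 1).
Taxon 7 and Taxon 8 form a cherry on this tree, so they are sister taxa.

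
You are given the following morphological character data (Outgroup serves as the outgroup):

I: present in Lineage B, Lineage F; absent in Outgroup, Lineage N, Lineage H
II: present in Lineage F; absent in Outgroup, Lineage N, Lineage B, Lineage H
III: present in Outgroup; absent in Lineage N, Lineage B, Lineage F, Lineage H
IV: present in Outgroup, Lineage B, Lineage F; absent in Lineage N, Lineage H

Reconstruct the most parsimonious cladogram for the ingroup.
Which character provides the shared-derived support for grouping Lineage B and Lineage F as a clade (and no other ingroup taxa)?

Character polarity is set by the outgroup: the derived state is whichever differs from the outgroup's state, so for III, IV the derived state is 'absent', and for the remaining characters it is 'present'.
I: derived state 'present' in Lineage B and Lineage F only — synapomorphy for {Lineage B, Lineage F}.
II (derived state 'present') is unique to Lineage F (autapomorphy; uninformative for grouping).
III (derived state 'absent') is shared by all ingroup taxa — unites the whole ingroup.
Only Lineage H and Lineage N show the derived state 'absent' for IV, supporting them as a clade.
Most parsimonious ingroup topology: ((Lineage N,Lineage H),(Lineage B,Lineage F)).
The clade {Lineage B, Lineage F} is supported by I: its derived state 'present' occurs in exactly those taxa and in no other taxon (including the outgroup).

I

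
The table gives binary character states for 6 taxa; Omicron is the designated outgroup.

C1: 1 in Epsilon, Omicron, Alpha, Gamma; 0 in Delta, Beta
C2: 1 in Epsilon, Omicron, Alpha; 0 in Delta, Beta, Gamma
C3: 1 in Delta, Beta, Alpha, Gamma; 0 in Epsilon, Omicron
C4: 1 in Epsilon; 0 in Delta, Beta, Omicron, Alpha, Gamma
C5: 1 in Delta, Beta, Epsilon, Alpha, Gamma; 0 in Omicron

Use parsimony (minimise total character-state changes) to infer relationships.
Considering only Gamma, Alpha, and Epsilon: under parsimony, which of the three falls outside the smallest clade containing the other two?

Character polarity is set by the outgroup: the derived state is whichever differs from the outgroup's state, so for C1, C2 the derived state is '0', and for the remaining characters it is '1'.
C1: derived state '0' in Beta and Delta only — synapomorphy for {Beta, Delta}.
C2: derived state '0' in Beta, Delta, and Gamma only — synapomorphy for {Beta, Delta, Gamma}.
C3: derived state '1' in Alpha, Beta, Delta, and Gamma only — synapomorphy for {Alpha, Beta, Delta, Gamma}.
C4 (derived state '1') is unique to Epsilon (autapomorphy; uninformative for grouping).
C5 (derived state '1') is shared by all ingroup taxa — unites the whole ingroup.
Most parsimonious ingroup topology: (Epsilon,(Alpha,(Gamma,(Delta,Beta)))).
Alpha and Gamma share a more recent common ancestor with each other than either does with Epsilon, so Epsilon is the least closely related of the three.

Epsilon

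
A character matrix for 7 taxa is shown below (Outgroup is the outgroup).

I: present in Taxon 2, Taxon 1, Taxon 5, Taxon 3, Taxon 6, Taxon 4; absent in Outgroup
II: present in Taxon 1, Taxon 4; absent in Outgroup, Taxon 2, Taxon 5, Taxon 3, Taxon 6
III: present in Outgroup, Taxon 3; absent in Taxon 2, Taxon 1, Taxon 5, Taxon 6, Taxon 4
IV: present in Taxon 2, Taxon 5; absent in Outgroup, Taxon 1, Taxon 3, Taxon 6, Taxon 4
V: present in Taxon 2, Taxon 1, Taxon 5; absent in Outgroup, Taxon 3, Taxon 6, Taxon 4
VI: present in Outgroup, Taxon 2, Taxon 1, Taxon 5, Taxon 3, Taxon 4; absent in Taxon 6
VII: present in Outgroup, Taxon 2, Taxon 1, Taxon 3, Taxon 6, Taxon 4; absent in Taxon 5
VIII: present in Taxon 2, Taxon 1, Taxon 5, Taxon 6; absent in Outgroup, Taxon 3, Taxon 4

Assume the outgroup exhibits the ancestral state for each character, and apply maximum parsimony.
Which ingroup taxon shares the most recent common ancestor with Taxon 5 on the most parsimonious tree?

Character polarity is set by the outgroup: the derived state is whichever differs from the outgroup's state, so for III, VI, VII the derived state is 'absent', and for the remaining characters it is 'present'.
I (derived state 'present') is shared by all ingroup taxa — unites the whole ingroup.
II (state 'present') occurs in Taxon 1 and Taxon 4 but conflicts with the nesting implied by the other characters — most parsimoniously interpreted as homoplasy.
Only Taxon 1, Taxon 2, Taxon 4, Taxon 5, and Taxon 6 show the derived state 'absent' for III, supporting them as a clade.
IV: derived state 'present' in Taxon 2 and Taxon 5 only — synapomorphy for {Taxon 2, Taxon 5}.
V (derived state 'present') is shared by Taxon 1, Taxon 2, and Taxon 5 — a synapomorphy uniting that clade.
VI: derived state 'absent' in Taxon 6 only — an autapomorphy, so it tells us nothing about relationships among taxa.
VII: derived state 'absent' in Taxon 5 only — an autapomorphy, so it tells us nothing about relationships among taxa.
VIII (derived state 'present') is shared by Taxon 1, Taxon 2, Taxon 5, and Taxon 6 — a synapomorphy uniting that clade.
Most parsimonious ingroup topology: (((((Taxon 2,Taxon 5),Taxon 1),Taxon 6),Taxon 4),Taxon 3).
Taxon 5 and Taxon 2 form a cherry on this tree, so they are sister taxa.

Taxon 2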